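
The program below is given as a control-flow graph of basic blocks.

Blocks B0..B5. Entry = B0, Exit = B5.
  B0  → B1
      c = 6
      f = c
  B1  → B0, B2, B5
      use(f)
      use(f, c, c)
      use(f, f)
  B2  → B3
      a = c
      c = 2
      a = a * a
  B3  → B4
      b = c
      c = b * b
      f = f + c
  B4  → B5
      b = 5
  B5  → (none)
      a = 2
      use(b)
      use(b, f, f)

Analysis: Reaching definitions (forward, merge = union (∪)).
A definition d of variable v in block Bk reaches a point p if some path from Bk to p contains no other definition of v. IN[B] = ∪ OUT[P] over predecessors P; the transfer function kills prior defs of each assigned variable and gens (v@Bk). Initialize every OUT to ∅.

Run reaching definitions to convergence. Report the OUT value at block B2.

Answer: {a@B2, c@B2, f@B0}

Derivation:
Converged values:
  B0:   IN={c@B0, f@B0}   OUT={c@B0, f@B0}
  B1:   IN={c@B0, f@B0}   OUT={c@B0, f@B0}
  B2:   IN={c@B0, f@B0}   OUT={a@B2, c@B2, f@B0}
  B3:   IN={a@B2, c@B2, f@B0}   OUT={a@B2, b@B3, c@B3, f@B3}
  B4:   IN={a@B2, b@B3, c@B3, f@B3}   OUT={a@B2, b@B4, c@B3, f@B3}
  B5:   IN={a@B2, b@B4, c@B0, c@B3, f@B0, f@B3}   OUT={a@B5, b@B4, c@B0, c@B3, f@B0, f@B3}

Merge at B2: IN[B2] = OUT[B1] = {c@B0, f@B0}
Applying B2's transfer function to that IN value gives OUT[B2] (row B2 above).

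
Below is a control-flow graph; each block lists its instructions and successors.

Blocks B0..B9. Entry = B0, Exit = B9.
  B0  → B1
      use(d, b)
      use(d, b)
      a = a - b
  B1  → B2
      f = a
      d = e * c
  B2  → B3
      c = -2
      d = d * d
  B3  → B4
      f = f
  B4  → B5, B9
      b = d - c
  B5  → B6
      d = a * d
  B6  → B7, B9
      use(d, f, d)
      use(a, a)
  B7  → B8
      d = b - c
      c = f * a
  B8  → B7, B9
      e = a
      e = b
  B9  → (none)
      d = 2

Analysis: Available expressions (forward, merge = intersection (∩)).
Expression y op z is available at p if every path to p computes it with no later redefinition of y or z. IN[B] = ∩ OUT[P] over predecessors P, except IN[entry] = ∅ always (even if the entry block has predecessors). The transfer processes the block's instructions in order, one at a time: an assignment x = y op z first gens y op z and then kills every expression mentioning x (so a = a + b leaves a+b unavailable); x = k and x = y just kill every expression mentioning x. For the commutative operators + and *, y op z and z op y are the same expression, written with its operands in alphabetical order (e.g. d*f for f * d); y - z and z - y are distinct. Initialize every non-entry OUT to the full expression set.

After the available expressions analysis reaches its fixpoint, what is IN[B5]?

Fixpoint table:
  B0: | IN={} | OUT={}
  B1: | IN={} | OUT={c*e}
  B2: | IN={c*e} | OUT={}
  B3: | IN={} | OUT={}
  B4: | IN={} | OUT={d-c}
  B5: | IN={d-c} | OUT={}
  B6: | IN={} | OUT={}
  B7: | IN={} | OUT={a*f}
  B8: | IN={a*f} | OUT={a*f}
  B9: | IN={} | OUT={}

Merge at B5: IN[B5] = OUT[B4] = {d-c}

Answer: {d-c}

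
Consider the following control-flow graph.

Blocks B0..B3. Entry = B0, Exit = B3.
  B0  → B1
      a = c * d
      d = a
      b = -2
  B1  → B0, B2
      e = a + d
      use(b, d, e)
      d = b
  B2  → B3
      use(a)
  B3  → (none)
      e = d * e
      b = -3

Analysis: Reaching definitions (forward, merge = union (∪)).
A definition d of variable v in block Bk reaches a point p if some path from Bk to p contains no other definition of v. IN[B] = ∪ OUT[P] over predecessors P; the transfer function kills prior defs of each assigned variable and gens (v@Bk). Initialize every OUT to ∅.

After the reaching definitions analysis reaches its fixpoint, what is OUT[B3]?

Per-block solution:
  B0:  IN={a@B0, b@B0, d@B1, e@B1}  OUT={a@B0, b@B0, d@B0, e@B1}
  B1:  IN={a@B0, b@B0, d@B0, e@B1}  OUT={a@B0, b@B0, d@B1, e@B1}
  B2:  IN={a@B0, b@B0, d@B1, e@B1}  OUT={a@B0, b@B0, d@B1, e@B1}
  B3:  IN={a@B0, b@B0, d@B1, e@B1}  OUT={a@B0, b@B3, d@B1, e@B3}

Merge at B3: IN[B3] = OUT[B2] = {a@B0, b@B0, d@B1, e@B1}
Applying B3's transfer function to that IN value gives OUT[B3] (row B3 above).

Answer: {a@B0, b@B3, d@B1, e@B3}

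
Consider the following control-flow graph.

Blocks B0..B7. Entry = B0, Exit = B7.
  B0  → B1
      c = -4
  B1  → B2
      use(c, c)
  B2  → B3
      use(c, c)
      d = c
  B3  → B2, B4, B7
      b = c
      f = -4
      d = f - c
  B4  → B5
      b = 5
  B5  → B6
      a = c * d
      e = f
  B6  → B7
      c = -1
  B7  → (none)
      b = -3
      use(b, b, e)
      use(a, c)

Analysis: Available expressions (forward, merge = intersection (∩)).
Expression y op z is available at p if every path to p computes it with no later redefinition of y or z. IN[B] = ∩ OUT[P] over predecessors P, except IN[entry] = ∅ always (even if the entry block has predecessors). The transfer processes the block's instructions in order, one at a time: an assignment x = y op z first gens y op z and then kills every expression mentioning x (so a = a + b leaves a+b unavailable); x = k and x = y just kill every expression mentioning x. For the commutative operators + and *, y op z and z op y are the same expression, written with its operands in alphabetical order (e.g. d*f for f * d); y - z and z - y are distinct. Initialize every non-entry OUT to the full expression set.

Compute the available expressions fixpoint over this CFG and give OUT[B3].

Answer: {f-c}

Working:
Per-block solution:
  B0:  IN={}  OUT={}
  B1:  IN={}  OUT={}
  B2:  IN={}  OUT={}
  B3:  IN={}  OUT={f-c}
  B4:  IN={f-c}  OUT={f-c}
  B5:  IN={f-c}  OUT={c*d, f-c}
  B6:  IN={c*d, f-c}  OUT={}
  B7:  IN={}  OUT={}

Merge at B3: IN[B3] = OUT[B2] = {}
Applying B3's transfer function to that IN value gives OUT[B3] (row B3 above).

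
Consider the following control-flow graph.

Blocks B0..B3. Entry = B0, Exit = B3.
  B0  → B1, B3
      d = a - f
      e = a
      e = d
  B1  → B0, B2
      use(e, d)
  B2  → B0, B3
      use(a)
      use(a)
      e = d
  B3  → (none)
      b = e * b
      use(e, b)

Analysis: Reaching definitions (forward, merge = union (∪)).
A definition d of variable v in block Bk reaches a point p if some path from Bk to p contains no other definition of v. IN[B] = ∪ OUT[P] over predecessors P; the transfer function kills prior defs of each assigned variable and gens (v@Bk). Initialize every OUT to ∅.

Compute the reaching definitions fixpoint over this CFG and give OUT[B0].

Answer: {d@B0, e@B0}

Derivation:
Converged values:
  B0:   IN={d@B0, e@B0, e@B2}   OUT={d@B0, e@B0}
  B1:   IN={d@B0, e@B0}   OUT={d@B0, e@B0}
  B2:   IN={d@B0, e@B0}   OUT={d@B0, e@B2}
  B3:   IN={d@B0, e@B0, e@B2}   OUT={b@B3, d@B0, e@B0, e@B2}

Merge at B0 (entry node, so the boundary value {} is joined with the incoming edge(s)): IN[B0] = {} ⊔ OUT[B1] ⊔ OUT[B2] = {d@B0, e@B0, e@B2}
Applying B0's transfer function to that IN value gives OUT[B0] (row B0 above).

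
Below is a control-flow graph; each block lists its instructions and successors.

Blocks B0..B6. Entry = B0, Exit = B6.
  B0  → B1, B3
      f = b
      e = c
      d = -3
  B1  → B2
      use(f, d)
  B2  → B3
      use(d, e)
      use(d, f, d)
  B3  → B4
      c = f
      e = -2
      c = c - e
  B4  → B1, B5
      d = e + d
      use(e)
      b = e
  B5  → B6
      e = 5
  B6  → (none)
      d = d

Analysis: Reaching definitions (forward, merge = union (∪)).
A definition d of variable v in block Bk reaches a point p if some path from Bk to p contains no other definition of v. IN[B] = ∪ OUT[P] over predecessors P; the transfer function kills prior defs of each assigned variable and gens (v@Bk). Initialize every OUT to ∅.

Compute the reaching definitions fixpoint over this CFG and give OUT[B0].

Per-block solution:
  B0:   IN={}   OUT={d@B0, e@B0, f@B0}
  B1:   IN={b@B4, c@B3, d@B0, d@B4, e@B0, e@B3, f@B0}   OUT={b@B4, c@B3, d@B0, d@B4, e@B0, e@B3, f@B0}
  B2:   IN={b@B4, c@B3, d@B0, d@B4, e@B0, e@B3, f@B0}   OUT={b@B4, c@B3, d@B0, d@B4, e@B0, e@B3, f@B0}
  B3:   IN={b@B4, c@B3, d@B0, d@B4, e@B0, e@B3, f@B0}   OUT={b@B4, c@B3, d@B0, d@B4, e@B3, f@B0}
  B4:   IN={b@B4, c@B3, d@B0, d@B4, e@B3, f@B0}   OUT={b@B4, c@B3, d@B4, e@B3, f@B0}
  B5:   IN={b@B4, c@B3, d@B4, e@B3, f@B0}   OUT={b@B4, c@B3, d@B4, e@B5, f@B0}
  B6:   IN={b@B4, c@B3, d@B4, e@B5, f@B0}   OUT={b@B4, c@B3, d@B6, e@B5, f@B0}

B0 is the boundary node: IN[B0] = {}
Applying B0's transfer function to that IN value gives OUT[B0] (row B0 above).

Answer: {d@B0, e@B0, f@B0}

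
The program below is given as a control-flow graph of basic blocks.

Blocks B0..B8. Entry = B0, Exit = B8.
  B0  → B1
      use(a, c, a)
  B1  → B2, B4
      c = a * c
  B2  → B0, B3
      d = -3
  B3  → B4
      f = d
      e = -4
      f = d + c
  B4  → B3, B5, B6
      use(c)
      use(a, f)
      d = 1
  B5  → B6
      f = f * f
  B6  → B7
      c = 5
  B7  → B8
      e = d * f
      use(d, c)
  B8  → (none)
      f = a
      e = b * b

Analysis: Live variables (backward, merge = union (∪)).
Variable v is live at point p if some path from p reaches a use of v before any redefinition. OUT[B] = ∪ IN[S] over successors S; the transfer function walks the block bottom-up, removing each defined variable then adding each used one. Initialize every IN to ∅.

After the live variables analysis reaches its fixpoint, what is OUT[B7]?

Answer: {a, b}

Working:
Fixpoint table:
  B0:  IN={a, b, c, f}  OUT={a, b, c, f}
  B1:  IN={a, b, c, f}  OUT={a, b, c, f}
  B2:  IN={a, b, c, f}  OUT={a, b, c, d, f}
  B3:  IN={a, b, c, d}  OUT={a, b, c, f}
  B4:  IN={a, b, c, f}  OUT={a, b, c, d, f}
  B5:  IN={a, b, d, f}  OUT={a, b, d, f}
  B6:  IN={a, b, d, f}  OUT={a, b, c, d, f}
  B7:  IN={a, b, c, d, f}  OUT={a, b}
  B8:  IN={a, b}  OUT={}

Merge at B7: OUT[B7] = IN[B8] = {a, b}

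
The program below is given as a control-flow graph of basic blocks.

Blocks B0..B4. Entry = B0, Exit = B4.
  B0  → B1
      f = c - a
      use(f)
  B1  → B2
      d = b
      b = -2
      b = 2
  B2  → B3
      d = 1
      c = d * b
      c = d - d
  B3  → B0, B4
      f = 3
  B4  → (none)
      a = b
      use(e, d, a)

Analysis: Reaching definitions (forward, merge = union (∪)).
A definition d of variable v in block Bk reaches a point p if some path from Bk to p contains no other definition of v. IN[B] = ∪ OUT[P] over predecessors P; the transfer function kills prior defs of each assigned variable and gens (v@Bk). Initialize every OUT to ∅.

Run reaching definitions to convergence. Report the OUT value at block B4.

Answer: {a@B4, b@B1, c@B2, d@B2, f@B3}

Working:
Per-block solution:
  B0:   IN={b@B1, c@B2, d@B2, f@B3}   OUT={b@B1, c@B2, d@B2, f@B0}
  B1:   IN={b@B1, c@B2, d@B2, f@B0}   OUT={b@B1, c@B2, d@B1, f@B0}
  B2:   IN={b@B1, c@B2, d@B1, f@B0}   OUT={b@B1, c@B2, d@B2, f@B0}
  B3:   IN={b@B1, c@B2, d@B2, f@B0}   OUT={b@B1, c@B2, d@B2, f@B3}
  B4:   IN={b@B1, c@B2, d@B2, f@B3}   OUT={a@B4, b@B1, c@B2, d@B2, f@B3}

Merge at B4: IN[B4] = OUT[B3] = {b@B1, c@B2, d@B2, f@B3}
Applying B4's transfer function to that IN value gives OUT[B4] (row B4 above).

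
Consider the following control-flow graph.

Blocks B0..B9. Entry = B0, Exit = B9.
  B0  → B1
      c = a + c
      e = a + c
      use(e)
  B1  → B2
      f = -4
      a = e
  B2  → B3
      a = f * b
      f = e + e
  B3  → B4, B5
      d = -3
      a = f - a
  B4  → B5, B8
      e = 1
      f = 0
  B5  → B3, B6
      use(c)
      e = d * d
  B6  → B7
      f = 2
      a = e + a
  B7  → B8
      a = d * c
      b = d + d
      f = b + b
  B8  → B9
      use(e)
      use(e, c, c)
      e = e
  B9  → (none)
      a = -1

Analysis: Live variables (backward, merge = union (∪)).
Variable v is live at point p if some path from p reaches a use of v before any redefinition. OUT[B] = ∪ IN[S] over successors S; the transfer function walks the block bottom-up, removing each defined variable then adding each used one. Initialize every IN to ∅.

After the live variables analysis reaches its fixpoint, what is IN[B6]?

Answer: {a, c, d, e}

Trace:
Per-block solution:
  B0: | IN={a, b, c} | OUT={b, c, e}
  B1: | IN={b, c, e} | OUT={b, c, e, f}
  B2: | IN={b, c, e, f} | OUT={a, c, f}
  B3: | IN={a, c, f} | OUT={a, c, d, f}
  B4: | IN={a, c, d} | OUT={a, c, d, e, f}
  B5: | IN={a, c, d, f} | OUT={a, c, d, e, f}
  B6: | IN={a, c, d, e} | OUT={c, d, e}
  B7: | IN={c, d, e} | OUT={c, e}
  B8: | IN={c, e} | OUT={}
  B9: | IN={} | OUT={}

Merge at B6: OUT[B6] = IN[B7] = {c, d, e}
Applying B6's transfer function to that OUT value gives IN[B6] (row B6 above).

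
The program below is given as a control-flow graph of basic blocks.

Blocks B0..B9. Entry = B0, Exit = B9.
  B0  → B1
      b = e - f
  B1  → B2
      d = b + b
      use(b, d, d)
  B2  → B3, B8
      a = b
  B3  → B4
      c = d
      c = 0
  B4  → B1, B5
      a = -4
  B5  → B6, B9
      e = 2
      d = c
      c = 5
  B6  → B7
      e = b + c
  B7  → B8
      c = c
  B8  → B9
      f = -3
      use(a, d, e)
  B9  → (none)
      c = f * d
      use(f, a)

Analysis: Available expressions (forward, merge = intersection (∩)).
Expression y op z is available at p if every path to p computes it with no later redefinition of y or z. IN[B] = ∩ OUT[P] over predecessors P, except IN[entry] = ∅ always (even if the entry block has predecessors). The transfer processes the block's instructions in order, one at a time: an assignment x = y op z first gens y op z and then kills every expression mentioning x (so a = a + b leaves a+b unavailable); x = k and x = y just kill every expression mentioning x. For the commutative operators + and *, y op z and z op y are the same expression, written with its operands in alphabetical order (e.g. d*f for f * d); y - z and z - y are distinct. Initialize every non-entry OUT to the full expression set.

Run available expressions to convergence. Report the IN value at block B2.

Per-block solution:
  B0: | IN={} | OUT={e-f}
  B1: | IN={e-f} | OUT={b+b, e-f}
  B2: | IN={b+b, e-f} | OUT={b+b, e-f}
  B3: | IN={b+b, e-f} | OUT={b+b, e-f}
  B4: | IN={b+b, e-f} | OUT={b+b, e-f}
  B5: | IN={b+b, e-f} | OUT={b+b}
  B6: | IN={b+b} | OUT={b+b, b+c}
  B7: | IN={b+b, b+c} | OUT={b+b}
  B8: | IN={b+b} | OUT={b+b}
  B9: | IN={b+b} | OUT={b+b, d*f}

Merge at B2: IN[B2] = OUT[B1] = {b+b, e-f}

Answer: {b+b, e-f}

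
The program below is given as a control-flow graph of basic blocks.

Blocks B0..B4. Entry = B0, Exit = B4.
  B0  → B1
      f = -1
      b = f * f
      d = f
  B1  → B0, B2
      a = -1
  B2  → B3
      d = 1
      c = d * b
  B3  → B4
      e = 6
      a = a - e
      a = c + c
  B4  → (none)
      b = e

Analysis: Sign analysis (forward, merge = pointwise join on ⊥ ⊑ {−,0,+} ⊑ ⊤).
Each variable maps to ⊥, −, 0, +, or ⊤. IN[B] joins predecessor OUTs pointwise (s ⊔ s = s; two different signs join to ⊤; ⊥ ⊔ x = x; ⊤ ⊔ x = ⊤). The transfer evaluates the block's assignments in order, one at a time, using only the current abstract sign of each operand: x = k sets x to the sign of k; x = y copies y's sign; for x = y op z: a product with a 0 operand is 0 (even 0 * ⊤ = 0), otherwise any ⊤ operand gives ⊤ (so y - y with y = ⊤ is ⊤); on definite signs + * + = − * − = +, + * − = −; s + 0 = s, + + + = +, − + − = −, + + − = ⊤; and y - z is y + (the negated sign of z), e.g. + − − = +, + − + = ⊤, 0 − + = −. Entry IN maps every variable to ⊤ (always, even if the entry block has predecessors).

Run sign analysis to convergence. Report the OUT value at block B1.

Answer: {a: -, b: +, c: ⊤, d: -, e: ⊤, f: -}

Derivation:
Converged values:
  B0: | IN=(all ⊤) | OUT={b:+, d:-, f:-; rest ⊤}
  B1: | IN={b:+, d:-, f:-; rest ⊤} | OUT={a:-, b:+, d:-, f:-; rest ⊤}
  B2: | IN={a:-, b:+, d:-, f:-; rest ⊤} | OUT={a:-, b:+, c:+, d:+, f:-; rest ⊤}
  B3: | IN={a:-, b:+, c:+, d:+, f:-; rest ⊤} | OUT={a:+, b:+, c:+, d:+, e:+, f:-; rest ⊤}
  B4: | IN={a:+, b:+, c:+, d:+, e:+, f:-; rest ⊤} | OUT={a:+, b:+, c:+, d:+, e:+, f:-; rest ⊤}

Merge at B1: IN[B1] = OUT[B0] = {a: ⊤, b: +, c: ⊤, d: -, e: ⊤, f: -}
Applying B1's transfer function to that IN value gives OUT[B1] (row B1 above).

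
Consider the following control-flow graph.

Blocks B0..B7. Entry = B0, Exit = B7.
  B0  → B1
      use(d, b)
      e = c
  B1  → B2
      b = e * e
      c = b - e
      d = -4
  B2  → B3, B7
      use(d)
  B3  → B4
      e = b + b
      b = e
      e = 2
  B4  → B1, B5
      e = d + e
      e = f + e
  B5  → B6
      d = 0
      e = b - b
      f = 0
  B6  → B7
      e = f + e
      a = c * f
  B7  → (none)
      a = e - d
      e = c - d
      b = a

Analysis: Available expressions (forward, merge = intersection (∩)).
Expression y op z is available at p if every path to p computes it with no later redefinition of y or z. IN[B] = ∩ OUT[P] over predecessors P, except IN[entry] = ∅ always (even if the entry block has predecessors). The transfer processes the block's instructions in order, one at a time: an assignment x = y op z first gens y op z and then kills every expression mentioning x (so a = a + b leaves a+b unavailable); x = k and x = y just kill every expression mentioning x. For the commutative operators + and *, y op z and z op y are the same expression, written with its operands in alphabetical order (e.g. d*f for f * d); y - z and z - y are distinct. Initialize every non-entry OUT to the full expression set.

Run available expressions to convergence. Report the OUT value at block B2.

Converged values:
  B0:   IN={}   OUT={}
  B1:   IN={}   OUT={b-e, e*e}
  B2:   IN={b-e, e*e}   OUT={b-e, e*e}
  B3:   IN={b-e, e*e}   OUT={}
  B4:   IN={}   OUT={}
  B5:   IN={}   OUT={b-b}
  B6:   IN={b-b}   OUT={b-b, c*f}
  B7:   IN={}   OUT={c-d}

Merge at B2: IN[B2] = OUT[B1] = {b-e, e*e}
Applying B2's transfer function to that IN value gives OUT[B2] (row B2 above).

Answer: {b-e, e*e}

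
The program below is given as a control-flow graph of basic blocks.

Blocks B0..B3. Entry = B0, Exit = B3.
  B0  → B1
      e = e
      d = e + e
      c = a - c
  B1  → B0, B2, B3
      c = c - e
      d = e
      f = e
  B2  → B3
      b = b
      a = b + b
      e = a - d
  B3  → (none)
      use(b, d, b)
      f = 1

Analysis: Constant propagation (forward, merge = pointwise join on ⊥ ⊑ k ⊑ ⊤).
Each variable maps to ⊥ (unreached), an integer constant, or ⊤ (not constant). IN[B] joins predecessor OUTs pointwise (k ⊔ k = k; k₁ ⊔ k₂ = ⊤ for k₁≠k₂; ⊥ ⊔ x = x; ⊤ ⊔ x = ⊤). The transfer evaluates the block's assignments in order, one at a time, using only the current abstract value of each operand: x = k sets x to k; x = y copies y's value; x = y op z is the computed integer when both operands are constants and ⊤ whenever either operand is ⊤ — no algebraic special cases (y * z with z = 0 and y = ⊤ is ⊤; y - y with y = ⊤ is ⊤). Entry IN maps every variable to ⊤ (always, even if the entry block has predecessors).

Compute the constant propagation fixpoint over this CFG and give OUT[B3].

Per-block solution:
  B0: | IN=(all ⊤) | OUT=(all ⊤)
  B1: | IN=(all ⊤) | OUT=(all ⊤)
  B2: | IN=(all ⊤) | OUT=(all ⊤)
  B3: | IN=(all ⊤) | OUT={f:1; rest ⊤}

Merge at B3: IN[B3] = OUT[B1] ⊔ OUT[B2] = {a: ⊤, b: ⊤, c: ⊤, d: ⊤, e: ⊤, f: ⊤}
Applying B3's transfer function to that IN value gives OUT[B3] (row B3 above).

Answer: {a: ⊤, b: ⊤, c: ⊤, d: ⊤, e: ⊤, f: 1}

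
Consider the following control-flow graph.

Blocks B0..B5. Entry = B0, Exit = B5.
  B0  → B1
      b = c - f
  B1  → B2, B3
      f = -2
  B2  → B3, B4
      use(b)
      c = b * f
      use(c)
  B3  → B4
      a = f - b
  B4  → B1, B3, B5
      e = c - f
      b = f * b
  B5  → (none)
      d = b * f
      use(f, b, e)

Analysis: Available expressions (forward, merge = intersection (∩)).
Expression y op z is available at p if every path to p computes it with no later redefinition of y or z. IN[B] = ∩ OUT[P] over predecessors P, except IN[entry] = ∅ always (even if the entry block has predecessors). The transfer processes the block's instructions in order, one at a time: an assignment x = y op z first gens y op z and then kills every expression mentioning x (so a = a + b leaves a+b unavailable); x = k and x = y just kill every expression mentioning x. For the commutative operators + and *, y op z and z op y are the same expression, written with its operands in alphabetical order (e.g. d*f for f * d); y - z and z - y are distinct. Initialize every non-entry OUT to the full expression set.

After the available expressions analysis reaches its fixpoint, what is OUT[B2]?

Per-block solution:
  B0:   IN={}   OUT={c-f}
  B1:   IN={c-f}   OUT={}
  B2:   IN={}   OUT={b*f}
  B3:   IN={}   OUT={f-b}
  B4:   IN={}   OUT={c-f}
  B5:   IN={c-f}   OUT={b*f, c-f}

Merge at B2: IN[B2] = OUT[B1] = {}
Applying B2's transfer function to that IN value gives OUT[B2] (row B2 above).

Answer: {b*f}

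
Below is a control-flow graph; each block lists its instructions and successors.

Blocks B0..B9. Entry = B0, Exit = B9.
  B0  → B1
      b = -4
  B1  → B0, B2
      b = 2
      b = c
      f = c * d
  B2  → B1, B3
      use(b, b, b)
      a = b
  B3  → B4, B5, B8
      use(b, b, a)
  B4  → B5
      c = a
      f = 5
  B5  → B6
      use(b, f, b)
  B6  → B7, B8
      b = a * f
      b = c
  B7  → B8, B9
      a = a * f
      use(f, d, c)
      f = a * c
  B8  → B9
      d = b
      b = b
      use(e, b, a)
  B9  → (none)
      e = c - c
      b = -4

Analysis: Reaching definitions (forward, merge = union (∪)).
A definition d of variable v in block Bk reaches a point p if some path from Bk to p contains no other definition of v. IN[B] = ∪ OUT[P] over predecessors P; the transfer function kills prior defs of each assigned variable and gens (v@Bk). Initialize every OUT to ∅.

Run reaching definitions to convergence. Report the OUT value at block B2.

Answer: {a@B2, b@B1, f@B1}

Working:
Fixpoint table:
  B0: | IN={a@B2, b@B1, f@B1} | OUT={a@B2, b@B0, f@B1}
  B1: | IN={a@B2, b@B0, b@B1, f@B1} | OUT={a@B2, b@B1, f@B1}
  B2: | IN={a@B2, b@B1, f@B1} | OUT={a@B2, b@B1, f@B1}
  B3: | IN={a@B2, b@B1, f@B1} | OUT={a@B2, b@B1, f@B1}
  B4: | IN={a@B2, b@B1, f@B1} | OUT={a@B2, b@B1, c@B4, f@B4}
  B5: | IN={a@B2, b@B1, c@B4, f@B1, f@B4} | OUT={a@B2, b@B1, c@B4, f@B1, f@B4}
  B6: | IN={a@B2, b@B1, c@B4, f@B1, f@B4} | OUT={a@B2, b@B6, c@B4, f@B1, f@B4}
  B7: | IN={a@B2, b@B6, c@B4, f@B1, f@B4} | OUT={a@B7, b@B6, c@B4, f@B7}
  B8: | IN={a@B2, a@B7, b@B1, b@B6, c@B4, f@B1, f@B4, f@B7} | OUT={a@B2, a@B7, b@B8, c@B4, d@B8, f@B1, f@B4, f@B7}
  B9: | IN={a@B2, a@B7, b@B6, b@B8, c@B4, d@B8, f@B1, f@B4, f@B7} | OUT={a@B2, a@B7, b@B9, c@B4, d@B8, e@B9, f@B1, f@B4, f@B7}

Merge at B2: IN[B2] = OUT[B1] = {a@B2, b@B1, f@B1}
Applying B2's transfer function to that IN value gives OUT[B2] (row B2 above).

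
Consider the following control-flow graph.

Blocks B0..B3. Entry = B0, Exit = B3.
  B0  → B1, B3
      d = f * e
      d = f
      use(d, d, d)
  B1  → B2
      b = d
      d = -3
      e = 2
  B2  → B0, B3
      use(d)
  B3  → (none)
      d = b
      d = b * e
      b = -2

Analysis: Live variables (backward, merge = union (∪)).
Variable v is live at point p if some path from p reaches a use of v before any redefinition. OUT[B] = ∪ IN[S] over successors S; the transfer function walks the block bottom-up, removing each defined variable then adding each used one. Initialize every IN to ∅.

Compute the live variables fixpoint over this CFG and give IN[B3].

Answer: {b, e}

Working:
Converged values:
  B0:  IN={b, e, f}  OUT={b, d, e, f}
  B1:  IN={d, f}  OUT={b, d, e, f}
  B2:  IN={b, d, e, f}  OUT={b, e, f}
  B3:  IN={b, e}  OUT={}

B3 is the boundary node: OUT[B3] = {}
Applying B3's transfer function to that OUT value gives IN[B3] (row B3 above).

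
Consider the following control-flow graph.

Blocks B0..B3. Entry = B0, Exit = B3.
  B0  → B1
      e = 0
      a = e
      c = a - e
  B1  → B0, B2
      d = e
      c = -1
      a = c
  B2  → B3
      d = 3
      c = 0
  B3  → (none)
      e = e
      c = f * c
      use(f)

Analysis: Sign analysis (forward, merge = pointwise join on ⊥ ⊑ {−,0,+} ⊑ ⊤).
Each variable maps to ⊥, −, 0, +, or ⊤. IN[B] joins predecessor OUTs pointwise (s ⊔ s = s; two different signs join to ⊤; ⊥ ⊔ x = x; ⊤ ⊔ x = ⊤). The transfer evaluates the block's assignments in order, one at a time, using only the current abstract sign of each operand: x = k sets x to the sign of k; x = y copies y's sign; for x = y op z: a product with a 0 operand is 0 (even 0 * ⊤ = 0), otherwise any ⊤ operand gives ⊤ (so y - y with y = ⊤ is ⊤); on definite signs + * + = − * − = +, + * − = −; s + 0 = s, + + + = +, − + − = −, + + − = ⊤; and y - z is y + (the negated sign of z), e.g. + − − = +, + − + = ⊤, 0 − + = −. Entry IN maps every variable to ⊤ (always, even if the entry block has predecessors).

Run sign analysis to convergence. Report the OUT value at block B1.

Converged values:
  B0: | IN=(all ⊤) | OUT={a:0, c:0, e:0; rest ⊤}
  B1: | IN={a:0, c:0, e:0; rest ⊤} | OUT={a:-, c:-, d:0, e:0; rest ⊤}
  B2: | IN={a:-, c:-, d:0, e:0; rest ⊤} | OUT={a:-, c:0, d:+, e:0; rest ⊤}
  B3: | IN={a:-, c:0, d:+, e:0; rest ⊤} | OUT={a:-, c:0, d:+, e:0; rest ⊤}

Merge at B1: IN[B1] = OUT[B0] = {a: 0, b: ⊤, c: 0, d: ⊤, e: 0, f: ⊤}
Applying B1's transfer function to that IN value gives OUT[B1] (row B1 above).

Answer: {a: -, b: ⊤, c: -, d: 0, e: 0, f: ⊤}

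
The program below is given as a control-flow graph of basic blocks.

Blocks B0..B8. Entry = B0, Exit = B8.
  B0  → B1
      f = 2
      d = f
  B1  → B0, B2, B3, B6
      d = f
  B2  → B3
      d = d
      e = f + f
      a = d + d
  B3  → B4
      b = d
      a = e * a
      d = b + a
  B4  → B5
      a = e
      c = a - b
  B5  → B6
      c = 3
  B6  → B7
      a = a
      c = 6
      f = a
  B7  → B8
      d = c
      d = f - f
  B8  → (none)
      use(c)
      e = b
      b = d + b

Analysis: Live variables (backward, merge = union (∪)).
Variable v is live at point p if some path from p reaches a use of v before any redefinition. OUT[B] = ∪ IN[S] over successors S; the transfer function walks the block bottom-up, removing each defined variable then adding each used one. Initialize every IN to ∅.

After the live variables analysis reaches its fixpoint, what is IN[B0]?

Answer: {a, b, e}

Trace:
Converged values:
  B0:  IN={a, b, e}  OUT={a, b, e, f}
  B1:  IN={a, b, e, f}  OUT={a, b, d, e, f}
  B2:  IN={d, f}  OUT={a, d, e}
  B3:  IN={a, d, e}  OUT={b, e}
  B4:  IN={b, e}  OUT={a, b}
  B5:  IN={a, b}  OUT={a, b}
  B6:  IN={a, b}  OUT={b, c, f}
  B7:  IN={b, c, f}  OUT={b, c, d}
  B8:  IN={b, c, d}  OUT={}

Merge at B0: OUT[B0] = IN[B1] = {a, b, e, f}
Applying B0's transfer function to that OUT value gives IN[B0] (row B0 above).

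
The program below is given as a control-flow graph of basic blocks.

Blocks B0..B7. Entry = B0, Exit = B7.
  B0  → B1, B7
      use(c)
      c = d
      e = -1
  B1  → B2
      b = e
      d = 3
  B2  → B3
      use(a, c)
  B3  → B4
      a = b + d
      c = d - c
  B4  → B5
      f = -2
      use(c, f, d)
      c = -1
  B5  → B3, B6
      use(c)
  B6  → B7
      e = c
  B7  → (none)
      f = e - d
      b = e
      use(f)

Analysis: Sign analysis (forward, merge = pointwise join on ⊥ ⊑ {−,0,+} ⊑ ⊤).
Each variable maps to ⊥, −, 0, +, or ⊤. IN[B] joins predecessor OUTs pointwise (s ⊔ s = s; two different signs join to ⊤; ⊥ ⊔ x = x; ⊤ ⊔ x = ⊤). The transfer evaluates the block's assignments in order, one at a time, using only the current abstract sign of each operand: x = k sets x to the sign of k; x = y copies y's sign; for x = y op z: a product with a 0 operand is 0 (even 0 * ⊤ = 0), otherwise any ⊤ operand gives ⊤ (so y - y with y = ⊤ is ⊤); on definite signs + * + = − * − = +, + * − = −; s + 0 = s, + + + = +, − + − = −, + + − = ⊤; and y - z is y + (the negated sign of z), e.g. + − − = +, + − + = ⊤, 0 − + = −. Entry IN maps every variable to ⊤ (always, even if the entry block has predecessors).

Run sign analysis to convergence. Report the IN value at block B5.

Answer: {a: ⊤, b: -, c: -, d: +, e: -, f: -}

Working:
Converged values:
  B0:   IN=(all ⊤)   OUT={e:-; rest ⊤}
  B1:   IN={e:-; rest ⊤}   OUT={b:-, d:+, e:-; rest ⊤}
  B2:   IN={b:-, d:+, e:-; rest ⊤}   OUT={b:-, d:+, e:-; rest ⊤}
  B3:   IN={b:-, d:+, e:-; rest ⊤}   OUT={b:-, d:+, e:-; rest ⊤}
  B4:   IN={b:-, d:+, e:-; rest ⊤}   OUT={b:-, c:-, d:+, e:-, f:-; rest ⊤}
  B5:   IN={b:-, c:-, d:+, e:-, f:-; rest ⊤}   OUT={b:-, c:-, d:+, e:-, f:-; rest ⊤}
  B6:   IN={b:-, c:-, d:+, e:-, f:-; rest ⊤}   OUT={b:-, c:-, d:+, e:-, f:-; rest ⊤}
  B7:   IN={e:-; rest ⊤}   OUT={b:-, e:-; rest ⊤}

Merge at B5: IN[B5] = OUT[B4] = {a: ⊤, b: -, c: -, d: +, e: -, f: -}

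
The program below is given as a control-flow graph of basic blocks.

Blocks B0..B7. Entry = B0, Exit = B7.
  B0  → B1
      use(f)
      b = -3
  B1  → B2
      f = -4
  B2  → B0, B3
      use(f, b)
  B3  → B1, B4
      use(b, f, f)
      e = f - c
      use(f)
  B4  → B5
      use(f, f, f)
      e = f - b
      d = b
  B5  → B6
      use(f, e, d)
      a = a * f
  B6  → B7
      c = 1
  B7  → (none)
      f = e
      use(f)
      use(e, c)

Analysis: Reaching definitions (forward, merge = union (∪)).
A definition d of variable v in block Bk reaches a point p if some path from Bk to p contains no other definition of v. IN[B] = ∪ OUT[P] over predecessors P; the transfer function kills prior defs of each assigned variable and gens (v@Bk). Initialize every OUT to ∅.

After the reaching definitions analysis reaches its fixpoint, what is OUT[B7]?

Answer: {a@B5, b@B0, c@B6, d@B4, e@B4, f@B7}

Derivation:
Converged values:
  B0: | IN={b@B0, e@B3, f@B1} | OUT={b@B0, e@B3, f@B1}
  B1: | IN={b@B0, e@B3, f@B1} | OUT={b@B0, e@B3, f@B1}
  B2: | IN={b@B0, e@B3, f@B1} | OUT={b@B0, e@B3, f@B1}
  B3: | IN={b@B0, e@B3, f@B1} | OUT={b@B0, e@B3, f@B1}
  B4: | IN={b@B0, e@B3, f@B1} | OUT={b@B0, d@B4, e@B4, f@B1}
  B5: | IN={b@B0, d@B4, e@B4, f@B1} | OUT={a@B5, b@B0, d@B4, e@B4, f@B1}
  B6: | IN={a@B5, b@B0, d@B4, e@B4, f@B1} | OUT={a@B5, b@B0, c@B6, d@B4, e@B4, f@B1}
  B7: | IN={a@B5, b@B0, c@B6, d@B4, e@B4, f@B1} | OUT={a@B5, b@B0, c@B6, d@B4, e@B4, f@B7}

Merge at B7: IN[B7] = OUT[B6] = {a@B5, b@B0, c@B6, d@B4, e@B4, f@B1}
Applying B7's transfer function to that IN value gives OUT[B7] (row B7 above).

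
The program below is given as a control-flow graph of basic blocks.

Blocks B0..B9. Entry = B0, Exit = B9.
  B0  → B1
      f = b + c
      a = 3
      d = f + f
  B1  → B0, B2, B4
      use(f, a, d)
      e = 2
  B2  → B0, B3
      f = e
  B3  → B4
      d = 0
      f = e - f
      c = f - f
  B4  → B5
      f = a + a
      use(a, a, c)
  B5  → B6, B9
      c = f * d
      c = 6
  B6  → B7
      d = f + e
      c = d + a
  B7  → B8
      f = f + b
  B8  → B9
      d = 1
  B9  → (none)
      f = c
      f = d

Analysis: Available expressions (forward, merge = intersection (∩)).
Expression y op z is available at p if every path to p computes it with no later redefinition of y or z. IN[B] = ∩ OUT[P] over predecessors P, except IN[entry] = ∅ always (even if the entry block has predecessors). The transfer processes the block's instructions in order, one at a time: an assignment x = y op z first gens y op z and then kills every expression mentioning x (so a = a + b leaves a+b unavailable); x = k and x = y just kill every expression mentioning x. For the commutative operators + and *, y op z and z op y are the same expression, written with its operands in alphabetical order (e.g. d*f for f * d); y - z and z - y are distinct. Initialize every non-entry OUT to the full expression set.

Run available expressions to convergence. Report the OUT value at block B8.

Answer: {a+a}

Derivation:
Fixpoint table:
  B0: | IN={} | OUT={b+c, f+f}
  B1: | IN={b+c, f+f} | OUT={b+c, f+f}
  B2: | IN={b+c, f+f} | OUT={b+c}
  B3: | IN={b+c} | OUT={f-f}
  B4: | IN={} | OUT={a+a}
  B5: | IN={a+a} | OUT={a+a, d*f}
  B6: | IN={a+a, d*f} | OUT={a+a, a+d, e+f}
  B7: | IN={a+a, a+d, e+f} | OUT={a+a, a+d}
  B8: | IN={a+a, a+d} | OUT={a+a}
  B9: | IN={a+a} | OUT={a+a}

Merge at B8: IN[B8] = OUT[B7] = {a+a, a+d}
Applying B8's transfer function to that IN value gives OUT[B8] (row B8 above).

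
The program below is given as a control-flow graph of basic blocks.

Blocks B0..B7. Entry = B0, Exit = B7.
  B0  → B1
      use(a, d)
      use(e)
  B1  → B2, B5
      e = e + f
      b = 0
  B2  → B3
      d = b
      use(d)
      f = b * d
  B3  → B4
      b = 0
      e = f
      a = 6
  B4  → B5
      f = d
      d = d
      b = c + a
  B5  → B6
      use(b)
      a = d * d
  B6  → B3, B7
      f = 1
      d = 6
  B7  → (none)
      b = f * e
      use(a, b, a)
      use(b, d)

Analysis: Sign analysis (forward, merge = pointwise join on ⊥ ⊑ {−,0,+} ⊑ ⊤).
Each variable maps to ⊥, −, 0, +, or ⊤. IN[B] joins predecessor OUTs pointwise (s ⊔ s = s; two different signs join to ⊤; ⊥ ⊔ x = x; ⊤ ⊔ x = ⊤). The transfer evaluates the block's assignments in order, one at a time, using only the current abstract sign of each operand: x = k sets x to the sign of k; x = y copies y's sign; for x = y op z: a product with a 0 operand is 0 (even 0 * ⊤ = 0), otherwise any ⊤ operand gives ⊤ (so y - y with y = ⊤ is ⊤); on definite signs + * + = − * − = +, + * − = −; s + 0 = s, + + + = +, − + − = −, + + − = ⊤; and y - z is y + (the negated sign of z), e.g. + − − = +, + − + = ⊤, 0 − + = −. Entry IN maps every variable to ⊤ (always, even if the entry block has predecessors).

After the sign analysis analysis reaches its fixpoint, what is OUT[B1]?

Answer: {a: ⊤, b: 0, c: ⊤, d: ⊤, e: ⊤, f: ⊤}

Trace:
Converged values:
  B0:   IN=(all ⊤)   OUT=(all ⊤)
  B1:   IN=(all ⊤)   OUT={b:0; rest ⊤}
  B2:   IN={b:0; rest ⊤}   OUT={b:0, d:0, f:0; rest ⊤}
  B3:   IN=(all ⊤)   OUT={a:+, b:0; rest ⊤}
  B4:   IN={a:+, b:0; rest ⊤}   OUT={a:+; rest ⊤}
  B5:   IN=(all ⊤)   OUT=(all ⊤)
  B6:   IN=(all ⊤)   OUT={d:+, f:+; rest ⊤}
  B7:   IN={d:+, f:+; rest ⊤}   OUT={d:+, f:+; rest ⊤}

Merge at B1: IN[B1] = OUT[B0] = {a: ⊤, b: ⊤, c: ⊤, d: ⊤, e: ⊤, f: ⊤}
Applying B1's transfer function to that IN value gives OUT[B1] (row B1 above).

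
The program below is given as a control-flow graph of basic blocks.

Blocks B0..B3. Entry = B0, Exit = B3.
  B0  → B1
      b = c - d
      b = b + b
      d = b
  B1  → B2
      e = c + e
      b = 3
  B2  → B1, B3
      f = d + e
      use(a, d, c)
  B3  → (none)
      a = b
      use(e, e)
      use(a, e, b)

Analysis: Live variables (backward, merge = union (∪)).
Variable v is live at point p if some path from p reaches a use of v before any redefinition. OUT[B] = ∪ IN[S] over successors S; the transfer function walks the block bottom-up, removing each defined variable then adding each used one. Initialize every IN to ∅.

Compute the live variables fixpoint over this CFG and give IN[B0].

Answer: {a, c, d, e}

Working:
Fixpoint table:
  B0:   IN={a, c, d, e}   OUT={a, c, d, e}
  B1:   IN={a, c, d, e}   OUT={a, b, c, d, e}
  B2:   IN={a, b, c, d, e}   OUT={a, b, c, d, e}
  B3:   IN={b, e}   OUT={}

Merge at B0: OUT[B0] = IN[B1] = {a, c, d, e}
Applying B0's transfer function to that OUT value gives IN[B0] (row B0 above).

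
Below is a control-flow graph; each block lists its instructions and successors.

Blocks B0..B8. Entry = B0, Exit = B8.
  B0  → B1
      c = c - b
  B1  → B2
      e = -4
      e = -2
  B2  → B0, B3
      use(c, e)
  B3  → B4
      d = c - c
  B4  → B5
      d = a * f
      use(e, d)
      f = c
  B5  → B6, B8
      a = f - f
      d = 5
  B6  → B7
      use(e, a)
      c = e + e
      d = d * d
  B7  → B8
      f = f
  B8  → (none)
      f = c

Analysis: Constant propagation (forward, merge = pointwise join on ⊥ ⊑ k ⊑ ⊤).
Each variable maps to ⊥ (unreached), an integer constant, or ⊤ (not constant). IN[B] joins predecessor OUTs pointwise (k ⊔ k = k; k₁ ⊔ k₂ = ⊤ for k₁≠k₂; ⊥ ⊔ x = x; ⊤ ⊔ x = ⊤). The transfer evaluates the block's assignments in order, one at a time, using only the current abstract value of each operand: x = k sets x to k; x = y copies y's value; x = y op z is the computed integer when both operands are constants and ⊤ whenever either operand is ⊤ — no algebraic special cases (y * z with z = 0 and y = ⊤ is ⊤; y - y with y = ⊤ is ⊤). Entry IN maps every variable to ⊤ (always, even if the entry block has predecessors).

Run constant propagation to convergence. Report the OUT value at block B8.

Fixpoint table:
  B0:   IN=(all ⊤)   OUT=(all ⊤)
  B1:   IN=(all ⊤)   OUT={e:-2; rest ⊤}
  B2:   IN={e:-2; rest ⊤}   OUT={e:-2; rest ⊤}
  B3:   IN={e:-2; rest ⊤}   OUT={e:-2; rest ⊤}
  B4:   IN={e:-2; rest ⊤}   OUT={e:-2; rest ⊤}
  B5:   IN={e:-2; rest ⊤}   OUT={d:5, e:-2; rest ⊤}
  B6:   IN={d:5, e:-2; rest ⊤}   OUT={c:-4, d:25, e:-2; rest ⊤}
  B7:   IN={c:-4, d:25, e:-2; rest ⊤}   OUT={c:-4, d:25, e:-2; rest ⊤}
  B8:   IN={e:-2; rest ⊤}   OUT={e:-2; rest ⊤}

Merge at B8: IN[B8] = OUT[B5] ⊔ OUT[B7] = {a: ⊤, b: ⊤, c: ⊤, d: ⊤, e: -2, f: ⊤}
Applying B8's transfer function to that IN value gives OUT[B8] (row B8 above).

Answer: {a: ⊤, b: ⊤, c: ⊤, d: ⊤, e: -2, f: ⊤}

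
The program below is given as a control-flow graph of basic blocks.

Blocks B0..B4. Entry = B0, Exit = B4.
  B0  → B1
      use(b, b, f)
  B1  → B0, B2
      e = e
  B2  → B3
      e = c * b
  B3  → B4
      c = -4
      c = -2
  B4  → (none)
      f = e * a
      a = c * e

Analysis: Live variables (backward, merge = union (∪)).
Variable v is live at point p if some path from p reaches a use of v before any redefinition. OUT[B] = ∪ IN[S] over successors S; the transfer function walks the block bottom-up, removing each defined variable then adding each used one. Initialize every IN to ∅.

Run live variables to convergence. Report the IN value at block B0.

Converged values:
  B0:  IN={a, b, c, e, f}  OUT={a, b, c, e, f}
  B1:  IN={a, b, c, e, f}  OUT={a, b, c, e, f}
  B2:  IN={a, b, c}  OUT={a, e}
  B3:  IN={a, e}  OUT={a, c, e}
  B4:  IN={a, c, e}  OUT={}

Merge at B0: OUT[B0] = IN[B1] = {a, b, c, e, f}
Applying B0's transfer function to that OUT value gives IN[B0] (row B0 above).

Answer: {a, b, c, e, f}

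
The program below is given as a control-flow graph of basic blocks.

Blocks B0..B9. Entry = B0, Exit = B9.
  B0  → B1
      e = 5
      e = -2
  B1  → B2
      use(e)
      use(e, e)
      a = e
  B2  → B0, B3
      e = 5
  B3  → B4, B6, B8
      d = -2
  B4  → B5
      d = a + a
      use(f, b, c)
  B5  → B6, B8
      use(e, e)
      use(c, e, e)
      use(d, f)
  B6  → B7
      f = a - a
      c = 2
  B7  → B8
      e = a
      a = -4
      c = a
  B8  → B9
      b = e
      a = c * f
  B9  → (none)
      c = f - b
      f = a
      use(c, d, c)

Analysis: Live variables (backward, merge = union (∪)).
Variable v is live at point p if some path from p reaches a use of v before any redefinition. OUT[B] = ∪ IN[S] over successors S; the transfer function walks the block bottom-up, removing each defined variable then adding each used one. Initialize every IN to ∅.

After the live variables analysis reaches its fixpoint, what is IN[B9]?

Answer: {a, b, d, f}

Derivation:
Fixpoint table:
  B0:  IN={b, c, f}  OUT={b, c, e, f}
  B1:  IN={b, c, e, f}  OUT={a, b, c, f}
  B2:  IN={a, b, c, f}  OUT={a, b, c, e, f}
  B3:  IN={a, b, c, e, f}  OUT={a, b, c, d, e, f}
  B4:  IN={a, b, c, e, f}  OUT={a, c, d, e, f}
  B5:  IN={a, c, d, e, f}  OUT={a, c, d, e, f}
  B6:  IN={a, d}  OUT={a, d, f}
  B7:  IN={a, d, f}  OUT={c, d, e, f}
  B8:  IN={c, d, e, f}  OUT={a, b, d, f}
  B9:  IN={a, b, d, f}  OUT={}

B9 is the boundary node: OUT[B9] = {}
Applying B9's transfer function to that OUT value gives IN[B9] (row B9 above).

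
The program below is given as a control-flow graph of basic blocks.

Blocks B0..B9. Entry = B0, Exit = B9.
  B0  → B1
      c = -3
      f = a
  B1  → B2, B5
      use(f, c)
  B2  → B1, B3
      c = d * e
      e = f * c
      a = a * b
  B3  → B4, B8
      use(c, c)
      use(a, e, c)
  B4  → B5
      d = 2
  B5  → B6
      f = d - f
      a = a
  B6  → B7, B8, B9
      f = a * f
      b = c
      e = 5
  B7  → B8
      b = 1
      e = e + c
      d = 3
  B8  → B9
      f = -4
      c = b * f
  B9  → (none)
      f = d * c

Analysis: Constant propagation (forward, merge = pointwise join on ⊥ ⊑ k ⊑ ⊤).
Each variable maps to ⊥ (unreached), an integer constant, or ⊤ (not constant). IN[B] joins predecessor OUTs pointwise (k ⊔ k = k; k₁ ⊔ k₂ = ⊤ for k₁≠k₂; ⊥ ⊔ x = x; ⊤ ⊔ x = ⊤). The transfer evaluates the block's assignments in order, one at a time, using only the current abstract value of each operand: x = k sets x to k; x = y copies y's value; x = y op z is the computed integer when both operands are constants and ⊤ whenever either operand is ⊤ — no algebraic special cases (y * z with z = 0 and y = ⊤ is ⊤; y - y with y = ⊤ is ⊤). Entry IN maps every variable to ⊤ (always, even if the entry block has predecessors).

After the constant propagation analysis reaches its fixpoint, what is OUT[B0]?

Converged values:
  B0: | IN=(all ⊤) | OUT={c:-3; rest ⊤}
  B1: | IN=(all ⊤) | OUT=(all ⊤)
  B2: | IN=(all ⊤) | OUT=(all ⊤)
  B3: | IN=(all ⊤) | OUT=(all ⊤)
  B4: | IN=(all ⊤) | OUT={d:2; rest ⊤}
  B5: | IN=(all ⊤) | OUT=(all ⊤)
  B6: | IN=(all ⊤) | OUT={e:5; rest ⊤}
  B7: | IN={e:5; rest ⊤} | OUT={b:1, d:3; rest ⊤}
  B8: | IN=(all ⊤) | OUT={f:-4; rest ⊤}
  B9: | IN=(all ⊤) | OUT=(all ⊤)

B0 is the boundary node: IN[B0] = {a: ⊤, b: ⊤, c: ⊤, d: ⊤, e: ⊤, f: ⊤}
Applying B0's transfer function to that IN value gives OUT[B0] (row B0 above).

Answer: {a: ⊤, b: ⊤, c: -3, d: ⊤, e: ⊤, f: ⊤}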